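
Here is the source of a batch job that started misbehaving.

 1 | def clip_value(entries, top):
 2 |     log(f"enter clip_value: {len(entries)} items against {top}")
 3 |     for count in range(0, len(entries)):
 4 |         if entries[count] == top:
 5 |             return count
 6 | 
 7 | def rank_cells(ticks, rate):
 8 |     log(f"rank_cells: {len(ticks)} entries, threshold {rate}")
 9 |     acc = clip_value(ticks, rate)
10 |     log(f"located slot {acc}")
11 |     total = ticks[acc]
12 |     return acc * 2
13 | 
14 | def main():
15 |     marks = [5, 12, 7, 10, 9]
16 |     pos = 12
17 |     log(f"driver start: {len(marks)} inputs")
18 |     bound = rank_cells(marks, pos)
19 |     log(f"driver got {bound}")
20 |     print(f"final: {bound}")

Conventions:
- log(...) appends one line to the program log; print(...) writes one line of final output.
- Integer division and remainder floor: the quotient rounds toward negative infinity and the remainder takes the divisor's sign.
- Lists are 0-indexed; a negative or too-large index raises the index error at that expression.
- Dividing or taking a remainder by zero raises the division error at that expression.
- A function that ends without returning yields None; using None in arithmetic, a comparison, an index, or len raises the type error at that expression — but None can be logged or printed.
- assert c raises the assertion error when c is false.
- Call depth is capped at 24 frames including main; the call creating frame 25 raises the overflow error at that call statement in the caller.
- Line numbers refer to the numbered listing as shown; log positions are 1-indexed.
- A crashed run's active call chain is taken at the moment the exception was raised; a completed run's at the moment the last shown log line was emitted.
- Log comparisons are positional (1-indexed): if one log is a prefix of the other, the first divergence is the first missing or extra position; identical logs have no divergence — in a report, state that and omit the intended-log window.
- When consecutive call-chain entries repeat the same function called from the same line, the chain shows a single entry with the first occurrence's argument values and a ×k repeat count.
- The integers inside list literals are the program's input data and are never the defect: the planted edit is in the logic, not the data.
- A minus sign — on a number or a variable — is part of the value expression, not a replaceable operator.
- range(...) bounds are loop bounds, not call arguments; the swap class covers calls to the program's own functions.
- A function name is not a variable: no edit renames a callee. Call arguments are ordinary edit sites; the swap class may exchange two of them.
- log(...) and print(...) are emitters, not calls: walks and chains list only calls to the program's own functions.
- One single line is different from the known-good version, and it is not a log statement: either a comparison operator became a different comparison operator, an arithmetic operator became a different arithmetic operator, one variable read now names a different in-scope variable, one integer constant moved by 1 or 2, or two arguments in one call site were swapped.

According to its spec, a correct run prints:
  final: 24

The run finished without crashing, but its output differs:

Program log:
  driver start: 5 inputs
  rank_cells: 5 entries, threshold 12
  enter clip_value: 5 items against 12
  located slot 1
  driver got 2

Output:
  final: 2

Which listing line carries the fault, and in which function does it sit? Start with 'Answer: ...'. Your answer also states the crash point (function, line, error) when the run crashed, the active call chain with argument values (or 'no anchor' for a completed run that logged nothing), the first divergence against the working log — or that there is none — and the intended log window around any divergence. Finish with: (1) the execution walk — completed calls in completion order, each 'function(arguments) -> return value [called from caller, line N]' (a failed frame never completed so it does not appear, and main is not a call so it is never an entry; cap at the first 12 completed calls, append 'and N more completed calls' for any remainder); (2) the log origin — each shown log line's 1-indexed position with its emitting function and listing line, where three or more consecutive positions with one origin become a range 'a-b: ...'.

Answer: the defect is in rank_cells at line 12.
The tell: Everything matches until log position 5, which reads 'driver got 2' in place of 'driver got 24'.
Call chain: main.
First divergence: position 5; shown 'driver got 2' vs intended 'driver got 24'.
Intended log window:
  3: enter clip_value: 5 items against 12
  4: located slot 1
  5: driver got 24
Execution walk:
  clip_value([5, 12, 7, 10, 9], 12) -> 1  [called from rank_cells, line 9]
  rank_cells([5, 12, 7, 10, 9], 12) -> 2  [called from main, line 18]
Log origins:
  1: logged in main at line 17
  2: logged in rank_cells at line 8
  3: logged in clip_value at line 2
  4: logged in rank_cells at line 10
  5: logged in main at line 19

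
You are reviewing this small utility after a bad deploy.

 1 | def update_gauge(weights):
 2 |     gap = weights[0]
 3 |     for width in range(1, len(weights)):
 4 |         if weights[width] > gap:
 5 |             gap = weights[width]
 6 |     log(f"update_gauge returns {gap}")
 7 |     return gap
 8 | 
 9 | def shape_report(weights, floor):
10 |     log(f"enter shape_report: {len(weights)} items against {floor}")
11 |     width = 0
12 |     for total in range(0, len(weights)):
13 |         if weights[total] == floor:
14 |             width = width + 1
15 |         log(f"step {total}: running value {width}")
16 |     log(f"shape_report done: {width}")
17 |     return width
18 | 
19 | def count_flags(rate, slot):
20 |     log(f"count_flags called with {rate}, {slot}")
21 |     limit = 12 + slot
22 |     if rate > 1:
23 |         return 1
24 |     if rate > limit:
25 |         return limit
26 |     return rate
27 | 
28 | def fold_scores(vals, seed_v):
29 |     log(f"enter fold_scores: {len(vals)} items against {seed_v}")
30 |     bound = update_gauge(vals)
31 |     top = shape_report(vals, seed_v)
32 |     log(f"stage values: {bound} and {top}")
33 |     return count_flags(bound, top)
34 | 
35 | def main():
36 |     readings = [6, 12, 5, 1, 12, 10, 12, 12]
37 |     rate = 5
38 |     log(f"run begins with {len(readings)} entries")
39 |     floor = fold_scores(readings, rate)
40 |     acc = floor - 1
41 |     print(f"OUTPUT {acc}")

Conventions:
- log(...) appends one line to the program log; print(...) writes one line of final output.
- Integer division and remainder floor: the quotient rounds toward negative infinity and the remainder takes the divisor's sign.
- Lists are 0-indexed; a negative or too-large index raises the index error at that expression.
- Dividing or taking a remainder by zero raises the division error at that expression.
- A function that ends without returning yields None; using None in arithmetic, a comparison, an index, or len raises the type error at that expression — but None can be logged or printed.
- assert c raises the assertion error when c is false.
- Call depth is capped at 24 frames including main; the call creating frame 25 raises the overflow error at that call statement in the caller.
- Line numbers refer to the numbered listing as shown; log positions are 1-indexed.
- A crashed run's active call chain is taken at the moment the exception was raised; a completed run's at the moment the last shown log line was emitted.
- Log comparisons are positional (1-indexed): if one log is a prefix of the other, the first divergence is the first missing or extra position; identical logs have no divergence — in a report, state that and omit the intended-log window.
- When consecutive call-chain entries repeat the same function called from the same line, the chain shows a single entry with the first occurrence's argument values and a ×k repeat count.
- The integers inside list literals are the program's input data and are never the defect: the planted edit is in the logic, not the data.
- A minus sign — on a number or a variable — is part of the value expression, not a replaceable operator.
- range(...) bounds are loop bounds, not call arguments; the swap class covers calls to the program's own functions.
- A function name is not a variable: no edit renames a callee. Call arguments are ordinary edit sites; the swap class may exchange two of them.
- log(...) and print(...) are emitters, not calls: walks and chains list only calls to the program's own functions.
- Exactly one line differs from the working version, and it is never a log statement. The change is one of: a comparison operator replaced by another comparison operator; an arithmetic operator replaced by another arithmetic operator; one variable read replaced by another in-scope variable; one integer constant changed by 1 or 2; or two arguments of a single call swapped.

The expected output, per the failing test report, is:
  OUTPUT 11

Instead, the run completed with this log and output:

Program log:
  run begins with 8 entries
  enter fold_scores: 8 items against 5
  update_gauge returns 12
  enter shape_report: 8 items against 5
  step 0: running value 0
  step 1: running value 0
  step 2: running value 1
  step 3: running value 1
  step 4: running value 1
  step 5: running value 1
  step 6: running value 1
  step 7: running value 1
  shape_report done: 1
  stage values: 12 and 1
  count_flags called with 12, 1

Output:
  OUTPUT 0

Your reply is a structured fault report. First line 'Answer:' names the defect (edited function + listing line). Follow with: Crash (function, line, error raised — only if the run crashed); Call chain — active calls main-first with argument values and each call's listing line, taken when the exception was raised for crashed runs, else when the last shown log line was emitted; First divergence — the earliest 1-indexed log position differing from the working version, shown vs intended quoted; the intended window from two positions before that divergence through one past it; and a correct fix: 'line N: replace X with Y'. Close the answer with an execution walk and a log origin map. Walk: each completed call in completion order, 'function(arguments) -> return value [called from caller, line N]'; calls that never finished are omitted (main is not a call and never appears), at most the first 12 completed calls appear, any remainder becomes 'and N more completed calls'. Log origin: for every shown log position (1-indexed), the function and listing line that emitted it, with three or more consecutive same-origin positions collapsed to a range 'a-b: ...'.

Answer: the defect is in count_flags at line 22.
Key fact: No log line changed; the fault shows up purely in the output.
Call chain: main -> fold_scores([6, 12, 5, 1, 12, 10, 12, 12], 5) (called at line 39) -> count_flags(12, 1) (called at line 33).
First divergence: none; the two logs match at every position.
Execution walk:
  update_gauge([6, 12, 5, 1, 12, 10, 12, 12]) -> 12  [called from fold_scores, line 30]
  shape_report([6, 12, 5, 1, 12, 10, 12, 12], 5) -> 1  [called from fold_scores, line 31]
  count_flags(12, 1) -> 1  [called from fold_scores, line 33]
  fold_scores([6, 12, 5, 1, 12, 10, 12, 12], 5) -> 1  [called from main, line 39]
Log origins:
  1 — main, line 38
  2 — fold_scores, line 29
  3 — update_gauge, line 6
  4 — shape_report, line 10
  5-12 — shape_report, line 15
  13 — shape_report, line 16
  14 — fold_scores, line 32
  15 — count_flags, line 20
A correct fix: line 22: replace `>` with `<`.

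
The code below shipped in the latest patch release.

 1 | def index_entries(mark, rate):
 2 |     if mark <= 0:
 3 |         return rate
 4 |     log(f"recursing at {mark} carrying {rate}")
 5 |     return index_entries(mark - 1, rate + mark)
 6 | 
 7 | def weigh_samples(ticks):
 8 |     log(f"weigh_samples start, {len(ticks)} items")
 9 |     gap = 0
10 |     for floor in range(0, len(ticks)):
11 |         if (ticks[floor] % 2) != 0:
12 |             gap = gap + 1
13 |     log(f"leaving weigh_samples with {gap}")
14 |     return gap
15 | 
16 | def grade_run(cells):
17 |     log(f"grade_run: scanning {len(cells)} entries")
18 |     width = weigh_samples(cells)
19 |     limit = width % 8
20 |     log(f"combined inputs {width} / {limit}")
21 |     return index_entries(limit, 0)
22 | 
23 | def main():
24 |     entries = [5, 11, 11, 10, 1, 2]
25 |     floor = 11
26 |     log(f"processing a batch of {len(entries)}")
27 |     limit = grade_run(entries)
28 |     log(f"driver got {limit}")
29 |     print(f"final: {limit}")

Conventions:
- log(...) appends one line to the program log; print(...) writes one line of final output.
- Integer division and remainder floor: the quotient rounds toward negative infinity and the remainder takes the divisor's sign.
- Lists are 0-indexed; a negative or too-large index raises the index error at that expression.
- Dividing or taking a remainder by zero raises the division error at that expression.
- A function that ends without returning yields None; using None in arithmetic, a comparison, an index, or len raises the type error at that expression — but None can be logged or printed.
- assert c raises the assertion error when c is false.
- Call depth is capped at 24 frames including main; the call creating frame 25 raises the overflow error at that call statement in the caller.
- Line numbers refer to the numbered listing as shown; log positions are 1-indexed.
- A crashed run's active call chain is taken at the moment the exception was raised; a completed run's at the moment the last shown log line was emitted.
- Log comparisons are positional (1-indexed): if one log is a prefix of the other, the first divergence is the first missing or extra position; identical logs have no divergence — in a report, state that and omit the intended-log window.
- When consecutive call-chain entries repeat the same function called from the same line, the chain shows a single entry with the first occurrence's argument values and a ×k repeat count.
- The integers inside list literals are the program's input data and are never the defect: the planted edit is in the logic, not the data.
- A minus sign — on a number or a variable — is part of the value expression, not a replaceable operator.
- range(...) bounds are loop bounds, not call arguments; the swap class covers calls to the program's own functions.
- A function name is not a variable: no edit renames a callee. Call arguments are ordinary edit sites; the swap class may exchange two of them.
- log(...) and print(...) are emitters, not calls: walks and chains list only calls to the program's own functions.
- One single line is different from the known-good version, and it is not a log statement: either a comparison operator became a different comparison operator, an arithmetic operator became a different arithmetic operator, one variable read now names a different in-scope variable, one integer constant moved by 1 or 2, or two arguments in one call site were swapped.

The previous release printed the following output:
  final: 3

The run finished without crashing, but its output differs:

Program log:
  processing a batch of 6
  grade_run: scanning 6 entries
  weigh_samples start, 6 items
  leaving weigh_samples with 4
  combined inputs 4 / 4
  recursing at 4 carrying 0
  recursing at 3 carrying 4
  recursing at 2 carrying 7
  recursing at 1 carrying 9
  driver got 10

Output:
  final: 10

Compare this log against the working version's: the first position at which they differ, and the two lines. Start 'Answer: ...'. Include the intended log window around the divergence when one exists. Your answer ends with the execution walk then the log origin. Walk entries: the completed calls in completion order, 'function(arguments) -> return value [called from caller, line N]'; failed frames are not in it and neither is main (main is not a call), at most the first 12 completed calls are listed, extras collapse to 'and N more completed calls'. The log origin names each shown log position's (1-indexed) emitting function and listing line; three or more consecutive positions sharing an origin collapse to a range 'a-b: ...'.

Answer: position 4 — shown 'leaving weigh_samples with 4', intended 'leaving weigh_samples with 2'.
Intended log window:
  2: grade_run: scanning 6 entries
  3: weigh_samples start, 6 items
  4: leaving weigh_samples with 2
  5: combined inputs 2 / 2
Execution walk:
  weigh_samples([5, 11, 11, 10, 1, 2]) -> 4  [called from grade_run, line 18]
  index_entries(0, 10) -> 10  [called from index_entries, line 5]
  index_entries(1, 9) -> 10  [called from index_entries, line 5]
  index_entries(2, 7) -> 10  [called from index_entries, line 5]
  index_entries(3, 4) -> 10  [called from index_entries, line 5]
  index_entries(4, 0) -> 10  [called from grade_run, line 21]
  grade_run([5, 11, 11, 10, 1, 2]) -> 10  [called from main, line 27]
Origin of each log line:
  1: from main, line 26
  2: from grade_run, line 17
  3: from weigh_samples, line 8
  4: from weigh_samples, line 13
  5: from grade_run, line 20
  6-9: from index_entries, line 4
  10: from main, line 28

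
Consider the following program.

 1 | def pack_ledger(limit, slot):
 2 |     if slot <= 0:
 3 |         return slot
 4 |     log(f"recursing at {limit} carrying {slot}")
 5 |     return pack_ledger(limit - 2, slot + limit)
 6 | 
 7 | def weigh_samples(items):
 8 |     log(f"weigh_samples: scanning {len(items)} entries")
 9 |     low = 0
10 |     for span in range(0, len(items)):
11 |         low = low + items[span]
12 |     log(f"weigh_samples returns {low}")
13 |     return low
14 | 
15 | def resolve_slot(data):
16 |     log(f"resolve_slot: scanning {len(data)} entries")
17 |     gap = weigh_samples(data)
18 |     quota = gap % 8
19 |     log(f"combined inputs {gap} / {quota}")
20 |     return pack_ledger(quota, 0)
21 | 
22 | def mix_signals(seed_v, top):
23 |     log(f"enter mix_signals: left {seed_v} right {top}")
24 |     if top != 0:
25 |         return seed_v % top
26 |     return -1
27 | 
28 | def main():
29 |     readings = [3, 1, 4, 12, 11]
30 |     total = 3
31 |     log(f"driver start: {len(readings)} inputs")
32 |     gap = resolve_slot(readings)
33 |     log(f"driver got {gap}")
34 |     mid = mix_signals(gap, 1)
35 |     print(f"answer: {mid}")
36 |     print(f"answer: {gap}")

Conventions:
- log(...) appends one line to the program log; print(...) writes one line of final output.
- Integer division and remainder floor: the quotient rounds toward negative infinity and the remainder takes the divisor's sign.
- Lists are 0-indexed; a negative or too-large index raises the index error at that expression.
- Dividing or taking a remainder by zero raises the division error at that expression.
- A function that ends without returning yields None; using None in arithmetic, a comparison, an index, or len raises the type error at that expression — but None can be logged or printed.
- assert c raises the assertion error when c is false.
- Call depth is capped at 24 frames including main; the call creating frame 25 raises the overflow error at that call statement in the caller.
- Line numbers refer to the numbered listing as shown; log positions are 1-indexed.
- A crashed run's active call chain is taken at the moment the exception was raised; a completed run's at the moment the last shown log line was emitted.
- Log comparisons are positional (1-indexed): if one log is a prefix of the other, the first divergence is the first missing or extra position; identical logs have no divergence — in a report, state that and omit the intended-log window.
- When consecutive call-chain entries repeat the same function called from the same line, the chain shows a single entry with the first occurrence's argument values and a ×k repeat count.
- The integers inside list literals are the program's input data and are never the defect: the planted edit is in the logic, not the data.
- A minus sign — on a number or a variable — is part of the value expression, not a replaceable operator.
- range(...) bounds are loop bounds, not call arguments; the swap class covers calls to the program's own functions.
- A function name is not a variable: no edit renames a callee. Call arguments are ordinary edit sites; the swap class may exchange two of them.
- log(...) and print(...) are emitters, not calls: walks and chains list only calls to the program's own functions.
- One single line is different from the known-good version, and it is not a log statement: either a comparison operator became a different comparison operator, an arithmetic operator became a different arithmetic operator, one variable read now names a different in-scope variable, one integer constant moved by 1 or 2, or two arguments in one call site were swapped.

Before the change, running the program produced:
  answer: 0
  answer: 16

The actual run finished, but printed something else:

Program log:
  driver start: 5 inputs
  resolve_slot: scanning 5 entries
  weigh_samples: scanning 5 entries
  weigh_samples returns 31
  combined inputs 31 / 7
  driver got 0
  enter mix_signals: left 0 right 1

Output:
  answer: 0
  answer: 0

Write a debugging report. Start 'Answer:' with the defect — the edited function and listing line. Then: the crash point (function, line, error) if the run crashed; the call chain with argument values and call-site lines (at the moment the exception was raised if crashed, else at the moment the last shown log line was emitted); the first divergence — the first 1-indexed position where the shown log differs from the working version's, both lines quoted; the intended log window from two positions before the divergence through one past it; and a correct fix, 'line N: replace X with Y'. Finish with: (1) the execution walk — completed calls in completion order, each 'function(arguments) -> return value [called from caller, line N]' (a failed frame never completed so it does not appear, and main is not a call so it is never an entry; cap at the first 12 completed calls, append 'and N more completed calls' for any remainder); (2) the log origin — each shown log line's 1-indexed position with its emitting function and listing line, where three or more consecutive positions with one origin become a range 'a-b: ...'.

Answer: the defect is in pack_ledger at line 2.
Core observation: The log first diverges at position 6: the faulty run prints 'driver got 0' where the working version prints 'recursing at 7 carrying 0'.
Call chain: main -> mix_signals(0, 1) (called at line 34).
First divergence: position 6 — shown 'driver got 0', intended 'recursing at 7 carrying 0'.
Intended log window:
  4: weigh_samples returns 31
  5: combined inputs 31 / 7
  6: recursing at 7 carrying 0
  7: recursing at 5 carrying 7
Execution walk:
  weigh_samples([3, 1, 4, 12, 11]) -> 31  [called from resolve_slot, line 17]
  pack_ledger(7, 0) -> 0  [called from resolve_slot, line 20]
  resolve_slot([3, 1, 4, 12, 11]) -> 0  [called from main, line 32]
  mix_signals(0, 1) -> 0  [called from main, line 34]
Origin of each log line:
  1: logged in main at line 31
  2: logged in resolve_slot at line 16
  3: logged in weigh_samples at line 8
  4: logged in weigh_samples at line 12
  5: logged in resolve_slot at line 19
  6: logged in main at line 33
  7: logged in mix_signals at line 23
A correct fix: line 2: replace `slot` with `limit`.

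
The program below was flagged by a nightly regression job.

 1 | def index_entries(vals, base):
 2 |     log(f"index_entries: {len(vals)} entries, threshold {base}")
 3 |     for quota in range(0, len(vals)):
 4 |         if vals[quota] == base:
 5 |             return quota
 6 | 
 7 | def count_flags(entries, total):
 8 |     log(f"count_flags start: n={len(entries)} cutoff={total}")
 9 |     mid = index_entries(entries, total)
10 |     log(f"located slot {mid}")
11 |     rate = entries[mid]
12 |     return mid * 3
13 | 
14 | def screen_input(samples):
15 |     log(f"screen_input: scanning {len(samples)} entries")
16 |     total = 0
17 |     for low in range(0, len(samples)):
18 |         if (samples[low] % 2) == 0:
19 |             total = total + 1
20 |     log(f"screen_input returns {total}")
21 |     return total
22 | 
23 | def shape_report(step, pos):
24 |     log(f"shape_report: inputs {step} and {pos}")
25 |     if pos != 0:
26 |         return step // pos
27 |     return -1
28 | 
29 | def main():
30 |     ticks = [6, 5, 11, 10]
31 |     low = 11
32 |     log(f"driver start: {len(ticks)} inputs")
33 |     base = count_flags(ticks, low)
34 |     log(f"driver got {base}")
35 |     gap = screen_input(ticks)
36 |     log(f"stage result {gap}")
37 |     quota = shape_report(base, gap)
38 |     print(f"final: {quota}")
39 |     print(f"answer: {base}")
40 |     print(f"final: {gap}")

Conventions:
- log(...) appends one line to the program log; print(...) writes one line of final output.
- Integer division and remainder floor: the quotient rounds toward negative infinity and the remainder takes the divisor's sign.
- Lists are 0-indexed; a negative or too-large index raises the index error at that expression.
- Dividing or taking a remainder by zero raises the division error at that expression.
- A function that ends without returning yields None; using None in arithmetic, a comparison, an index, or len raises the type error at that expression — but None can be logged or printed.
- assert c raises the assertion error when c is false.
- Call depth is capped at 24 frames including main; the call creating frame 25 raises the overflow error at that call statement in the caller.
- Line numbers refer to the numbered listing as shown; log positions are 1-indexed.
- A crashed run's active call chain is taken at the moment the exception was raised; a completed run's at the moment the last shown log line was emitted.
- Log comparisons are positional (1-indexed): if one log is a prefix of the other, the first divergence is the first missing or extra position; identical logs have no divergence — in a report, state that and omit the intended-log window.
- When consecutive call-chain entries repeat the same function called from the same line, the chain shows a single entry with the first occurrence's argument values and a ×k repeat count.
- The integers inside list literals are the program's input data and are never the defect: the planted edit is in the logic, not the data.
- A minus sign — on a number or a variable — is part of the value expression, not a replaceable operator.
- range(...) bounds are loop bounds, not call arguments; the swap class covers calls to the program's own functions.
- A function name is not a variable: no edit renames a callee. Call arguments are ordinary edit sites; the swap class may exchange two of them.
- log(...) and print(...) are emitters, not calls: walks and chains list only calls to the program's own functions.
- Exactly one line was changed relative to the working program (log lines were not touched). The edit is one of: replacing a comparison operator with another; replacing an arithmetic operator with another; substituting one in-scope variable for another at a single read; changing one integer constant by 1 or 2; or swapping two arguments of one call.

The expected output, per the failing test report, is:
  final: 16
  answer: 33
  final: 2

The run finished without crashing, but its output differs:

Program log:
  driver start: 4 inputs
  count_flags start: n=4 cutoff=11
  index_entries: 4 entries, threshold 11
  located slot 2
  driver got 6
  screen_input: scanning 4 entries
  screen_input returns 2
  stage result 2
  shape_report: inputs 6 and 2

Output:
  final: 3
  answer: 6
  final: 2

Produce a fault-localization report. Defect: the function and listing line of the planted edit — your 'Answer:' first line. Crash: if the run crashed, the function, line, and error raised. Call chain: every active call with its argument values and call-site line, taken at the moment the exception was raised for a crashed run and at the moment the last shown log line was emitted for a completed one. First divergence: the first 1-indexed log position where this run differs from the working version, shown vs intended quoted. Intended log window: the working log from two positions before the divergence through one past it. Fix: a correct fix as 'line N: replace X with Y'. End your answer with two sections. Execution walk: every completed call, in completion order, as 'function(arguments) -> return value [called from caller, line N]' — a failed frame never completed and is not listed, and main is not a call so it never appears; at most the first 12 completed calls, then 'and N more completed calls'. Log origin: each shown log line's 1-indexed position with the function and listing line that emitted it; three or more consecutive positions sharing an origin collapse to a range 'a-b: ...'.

Answer: the defect is in count_flags at line 12.
Core observation: At log position 5 the runs split — shown 'driver got 6', but the working version logs 'driver got 33'.
Call chain: main -> shape_report(6, 2) (called at line 37).
First divergence: at position 5 the run shows 'driver got 6' where the working version logs 'driver got 33'.
Intended log window:
  3: index_entries: 4 entries, threshold 11
  4: located slot 2
  5: driver got 33
  6: screen_input: scanning 4 entries
Execution walk:
  index_entries([6, 5, 11, 10], 11) -> 2  [called from count_flags, line 9]
  count_flags([6, 5, 11, 10], 11) -> 6  [called from main, line 33]
  screen_input([6, 5, 11, 10]) -> 2  [called from main, line 35]
  shape_report(6, 2) -> 3  [called from main, line 37]
Log origins:
  1 — main, line 32
  2 — count_flags, line 8
  3 — index_entries, line 2
  4 — count_flags, line 10
  5 — main, line 34
  6 — screen_input, line 15
  7 — screen_input, line 20
  8 — main, line 36
  9 — shape_report, line 24
A correct fix: line 12: replace `mid` with `rate`.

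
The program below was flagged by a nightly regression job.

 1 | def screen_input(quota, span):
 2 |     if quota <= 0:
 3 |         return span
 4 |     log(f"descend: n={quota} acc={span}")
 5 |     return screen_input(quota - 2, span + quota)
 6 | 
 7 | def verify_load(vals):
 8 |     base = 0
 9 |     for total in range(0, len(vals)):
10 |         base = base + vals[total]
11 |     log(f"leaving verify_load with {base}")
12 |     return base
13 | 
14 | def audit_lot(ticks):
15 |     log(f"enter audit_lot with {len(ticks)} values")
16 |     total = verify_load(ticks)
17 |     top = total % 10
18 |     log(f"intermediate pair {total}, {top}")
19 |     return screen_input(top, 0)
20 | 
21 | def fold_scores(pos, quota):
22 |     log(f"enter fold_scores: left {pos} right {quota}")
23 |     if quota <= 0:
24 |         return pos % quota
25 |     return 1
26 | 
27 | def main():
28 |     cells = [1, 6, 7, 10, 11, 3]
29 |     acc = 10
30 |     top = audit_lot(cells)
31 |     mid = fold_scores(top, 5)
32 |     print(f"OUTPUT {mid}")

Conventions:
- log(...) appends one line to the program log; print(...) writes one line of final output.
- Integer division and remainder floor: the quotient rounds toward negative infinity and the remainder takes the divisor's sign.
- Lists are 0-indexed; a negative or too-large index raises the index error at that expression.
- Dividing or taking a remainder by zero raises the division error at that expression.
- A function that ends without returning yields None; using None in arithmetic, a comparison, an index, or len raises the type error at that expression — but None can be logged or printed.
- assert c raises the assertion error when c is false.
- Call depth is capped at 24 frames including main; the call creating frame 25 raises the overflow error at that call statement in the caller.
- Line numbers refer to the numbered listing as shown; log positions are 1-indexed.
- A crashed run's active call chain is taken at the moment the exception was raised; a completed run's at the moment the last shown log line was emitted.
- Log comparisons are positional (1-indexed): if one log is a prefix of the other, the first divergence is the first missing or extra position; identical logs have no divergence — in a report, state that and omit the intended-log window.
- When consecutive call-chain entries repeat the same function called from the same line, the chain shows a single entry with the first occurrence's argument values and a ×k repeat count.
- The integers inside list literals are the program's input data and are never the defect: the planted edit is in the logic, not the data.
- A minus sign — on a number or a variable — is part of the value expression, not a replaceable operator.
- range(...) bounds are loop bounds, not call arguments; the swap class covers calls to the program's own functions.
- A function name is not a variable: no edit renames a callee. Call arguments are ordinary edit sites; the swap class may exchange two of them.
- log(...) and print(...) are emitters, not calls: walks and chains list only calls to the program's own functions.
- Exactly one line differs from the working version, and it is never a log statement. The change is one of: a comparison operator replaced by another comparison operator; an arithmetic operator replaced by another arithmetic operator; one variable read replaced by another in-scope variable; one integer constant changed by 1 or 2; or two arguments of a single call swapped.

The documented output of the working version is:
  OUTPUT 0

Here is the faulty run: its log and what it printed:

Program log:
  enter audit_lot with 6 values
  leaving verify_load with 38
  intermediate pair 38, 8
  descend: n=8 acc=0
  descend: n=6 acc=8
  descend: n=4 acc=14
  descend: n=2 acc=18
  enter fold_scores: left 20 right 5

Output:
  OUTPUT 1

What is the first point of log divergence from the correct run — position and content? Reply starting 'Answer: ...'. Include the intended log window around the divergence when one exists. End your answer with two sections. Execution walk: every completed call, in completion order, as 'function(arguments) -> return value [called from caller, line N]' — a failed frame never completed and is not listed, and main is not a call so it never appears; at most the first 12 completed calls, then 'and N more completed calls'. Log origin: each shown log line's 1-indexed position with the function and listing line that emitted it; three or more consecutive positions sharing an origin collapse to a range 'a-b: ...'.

Answer: there is none — every log position agrees.
Execution walk:
  verify_load([1, 6, 7, 10, 11, 3]) -> 38  [called from audit_lot, line 16]
  screen_input(0, 20) -> 20  [called from screen_input, line 5]
  screen_input(2, 18) -> 20  [called from screen_input, line 5]
  screen_input(4, 14) -> 20  [called from screen_input, line 5]
  screen_input(6, 8) -> 20  [called from screen_input, line 5]
  screen_input(8, 0) -> 20  [called from audit_lot, line 19]
  audit_lot([1, 6, 7, 10, 11, 3]) -> 20  [called from main, line 30]
  fold_scores(20, 5) -> 1  [called from main, line 31]
Log origin:
  1: emitted by audit_lot (line 15)
  2: emitted by verify_load (line 11)
  3: emitted by audit_lot (line 18)
  4-7: emitted by screen_input (line 4)
  8: emitted by fold_scores (line 22)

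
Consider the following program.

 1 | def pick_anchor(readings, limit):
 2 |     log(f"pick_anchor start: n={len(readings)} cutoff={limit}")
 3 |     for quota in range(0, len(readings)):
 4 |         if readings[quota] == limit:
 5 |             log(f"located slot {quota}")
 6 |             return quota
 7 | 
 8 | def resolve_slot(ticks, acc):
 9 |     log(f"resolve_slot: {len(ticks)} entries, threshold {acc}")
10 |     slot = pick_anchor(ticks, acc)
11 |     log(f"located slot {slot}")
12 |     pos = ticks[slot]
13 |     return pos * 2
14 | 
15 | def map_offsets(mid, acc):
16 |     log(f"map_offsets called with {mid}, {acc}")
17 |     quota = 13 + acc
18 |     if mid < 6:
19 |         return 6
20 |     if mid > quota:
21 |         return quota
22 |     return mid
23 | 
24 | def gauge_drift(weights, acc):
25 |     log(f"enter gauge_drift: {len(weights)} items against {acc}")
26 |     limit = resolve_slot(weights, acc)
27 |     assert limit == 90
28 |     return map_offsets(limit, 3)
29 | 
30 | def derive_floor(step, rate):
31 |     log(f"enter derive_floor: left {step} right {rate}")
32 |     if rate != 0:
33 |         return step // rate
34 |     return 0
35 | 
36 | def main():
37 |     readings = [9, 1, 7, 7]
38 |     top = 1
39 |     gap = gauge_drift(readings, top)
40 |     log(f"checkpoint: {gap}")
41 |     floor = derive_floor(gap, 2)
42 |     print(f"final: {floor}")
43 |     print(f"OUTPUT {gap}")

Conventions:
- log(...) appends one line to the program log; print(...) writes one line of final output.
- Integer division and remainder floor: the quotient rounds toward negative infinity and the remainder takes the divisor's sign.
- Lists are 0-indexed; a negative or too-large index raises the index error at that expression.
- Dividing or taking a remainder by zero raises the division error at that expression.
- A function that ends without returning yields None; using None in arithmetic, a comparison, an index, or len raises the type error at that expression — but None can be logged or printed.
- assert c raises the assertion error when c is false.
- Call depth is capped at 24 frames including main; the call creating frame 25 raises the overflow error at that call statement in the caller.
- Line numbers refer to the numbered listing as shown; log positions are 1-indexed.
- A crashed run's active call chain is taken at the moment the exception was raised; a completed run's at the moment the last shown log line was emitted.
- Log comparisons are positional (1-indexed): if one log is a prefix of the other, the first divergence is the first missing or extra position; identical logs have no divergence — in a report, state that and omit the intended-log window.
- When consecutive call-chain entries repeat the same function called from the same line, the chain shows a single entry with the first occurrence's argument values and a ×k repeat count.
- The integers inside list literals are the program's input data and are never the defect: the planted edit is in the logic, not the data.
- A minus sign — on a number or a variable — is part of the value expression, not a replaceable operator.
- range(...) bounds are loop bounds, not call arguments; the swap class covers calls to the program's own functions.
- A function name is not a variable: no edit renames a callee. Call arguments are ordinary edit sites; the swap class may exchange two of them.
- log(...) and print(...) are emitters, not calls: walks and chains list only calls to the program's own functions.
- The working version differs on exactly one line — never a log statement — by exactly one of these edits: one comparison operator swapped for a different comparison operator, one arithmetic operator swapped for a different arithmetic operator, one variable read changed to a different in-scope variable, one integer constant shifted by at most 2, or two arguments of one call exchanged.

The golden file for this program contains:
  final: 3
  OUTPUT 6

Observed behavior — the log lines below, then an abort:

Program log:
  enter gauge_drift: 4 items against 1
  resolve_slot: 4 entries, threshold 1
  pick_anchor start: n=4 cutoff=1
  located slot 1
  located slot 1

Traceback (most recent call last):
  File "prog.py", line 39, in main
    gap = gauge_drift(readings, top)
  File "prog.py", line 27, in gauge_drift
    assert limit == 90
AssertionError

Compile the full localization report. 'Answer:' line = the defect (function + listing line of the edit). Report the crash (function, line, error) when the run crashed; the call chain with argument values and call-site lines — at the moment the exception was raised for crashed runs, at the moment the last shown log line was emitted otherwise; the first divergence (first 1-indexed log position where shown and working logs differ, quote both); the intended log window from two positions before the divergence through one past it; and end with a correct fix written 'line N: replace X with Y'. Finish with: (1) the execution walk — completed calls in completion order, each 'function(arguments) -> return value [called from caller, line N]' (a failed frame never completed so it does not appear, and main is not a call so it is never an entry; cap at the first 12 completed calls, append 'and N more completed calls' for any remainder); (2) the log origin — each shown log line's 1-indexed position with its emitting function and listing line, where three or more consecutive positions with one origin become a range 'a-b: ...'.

Answer: the defect is in gauge_drift at line 27.
Key observation: After 5 matching log lines the faulty run goes silent, while the working version continues with 'map_offsets called with 2, 3'.
Crash: gauge_drift, line 27, AssertionError.
Call chain: main -> gauge_drift([9, 1, 7, 7], 1) (called at line 39).
First divergence: position 6; the shown log stops at 5 lines while the working version next logs 'map_offsets called with 2, 3'.
Intended log window:
  4: located slot 1
  5: located slot 1
  6: map_offsets called with 2, 3
  7: checkpoint: 6
Execution walk:
  pick_anchor([9, 1, 7, 7], 1) -> 1  [called from resolve_slot, line 10]
  resolve_slot([9, 1, 7, 7], 1) -> 2  [called from gauge_drift, line 26]
Log origin:
  1: emitted by gauge_drift (line 25)
  2: emitted by resolve_slot (line 9)
  3: emitted by pick_anchor (line 2)
  4: emitted by pick_anchor (line 5)
  5: emitted by resolve_slot (line 11)
A correct fix: line 27: replace `==` with `<=`.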